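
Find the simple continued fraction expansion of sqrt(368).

[19; (5, 2, 5, 38)]

Write x_i = (sqrt(368) + m_i)/d_i with (m_0, d_0) = (0, 1). a_0 = floor(sqrt(368)) = 19, since 19^2 = 361 <= 368 < 400 = 20^2.
Iterate m_{i+1} = d_i*a_i - m_i, d_{i+1} = (368 - m_{i+1}^2)/d_i, a_{i+1} = floor((a_0 + m_{i+1})/d_{i+1}):
  m_1 = 1*19 - 0 = 19, d_1 = (368 - 19^2)/1 = 7/1 = 7, a_1 = floor((19 + 19)/7) = 5.
  m_2 = 7*5 - 19 = 16, d_2 = (368 - 16^2)/7 = 112/7 = 16, a_2 = floor((19 + 16)/16) = 2.
  m_3 = 16*2 - 16 = 16, d_3 = (368 - 16^2)/16 = 112/16 = 7, a_3 = floor((19 + 16)/7) = 5.
  m_4 = 7*5 - 16 = 19, d_4 = (368 - 19^2)/7 = 7/7 = 1, a_4 = floor((19 + 19)/1) = 38.
  m_5 = 1*38 - 19 = 19, d_5 = (368 - 19^2)/1 = 7/1 = 7: (m_5, d_5) = (m_1, d_1) = (19, 7), so from here the quotients repeat a_1, ..., a_4; the period length is 4.
Hence the expansion of sqrt(368) is a_0 = 19 followed by the repeating block 5, 2, 5, 38 (period 4).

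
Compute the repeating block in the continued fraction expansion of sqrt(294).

Write x_i = (sqrt(294) + m_i)/d_i with (m_0, d_0) = (0, 1). a_0 = floor(sqrt(294)) = 17, since 17^2 = 289 <= 294 < 324 = 18^2.
Iterate m_{i+1} = d_i*a_i - m_i, d_{i+1} = (294 - m_{i+1}^2)/d_i, a_{i+1} = floor((a_0 + m_{i+1})/d_{i+1}):
  m_1 = 1*17 - 0 = 17, d_1 = (294 - 17^2)/1 = 5/1 = 5, a_1 = floor((17 + 17)/5) = 6.
  m_2 = 5*6 - 17 = 13, d_2 = (294 - 13^2)/5 = 125/5 = 25, a_2 = floor((17 + 13)/25) = 1.
  m_3 = 25*1 - 13 = 12, d_3 = (294 - 12^2)/25 = 150/25 = 6, a_3 = floor((17 + 12)/6) = 4.
  m_4 = 6*4 - 12 = 12, d_4 = (294 - 12^2)/6 = 150/6 = 25, a_4 = floor((17 + 12)/25) = 1.
  m_5 = 25*1 - 12 = 13, d_5 = (294 - 13^2)/25 = 125/25 = 5, a_5 = floor((17 + 13)/5) = 6.
  m_6 = 5*6 - 13 = 17, d_6 = (294 - 17^2)/5 = 5/5 = 1, a_6 = floor((17 + 17)/1) = 34.
  m_7 = 1*34 - 17 = 17, d_7 = (294 - 17^2)/1 = 5/1 = 5: (m_7, d_7) = (m_1, d_1) = (17, 5), so from here the quotients repeat a_1, ..., a_6; the period length is 6.
Hence the expansion of sqrt(294) is a_0 = 17 followed by the repeating block 6, 1, 4, 1, 6, 34 (period 6).

[17; (6, 1, 4, 1, 6, 34)]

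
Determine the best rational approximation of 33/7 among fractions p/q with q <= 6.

19/4

Expand x = 33/7 as a continued fraction with the Euclidean algorithm:
  33 = 4*7 + 5, so a_0 = 4.
  7 = 1*5 + 2, so a_1 = 1.
  5 = 2*2 + 1, so a_2 = 2.
  2 = 2*1 + 0, so a_3 = 2.
so x = [4; 1, 2, 2].
Convergents (p_i = a_i*p_{i-1} + p_{i-2}, q_i = a_i*q_{i-1} + q_{i-2} with p_{-2}=0, p_{-1}=1, q_{-2}=1, q_{-1}=0), until the denominator exceeds 6:
  i=0: a_0=4, p_0 = 4*1 + 0 = 4, q_0 = 4*0 + 1 = 1.
  i=1: a_1=1, p_1 = 1*4 + 1 = 5, q_1 = 1*1 + 0 = 1.
  i=2: a_2=2, p_2 = 2*5 + 4 = 14, q_2 = 2*1 + 1 = 3.
  i=3: a_3=2, p_3 = 2*14 + 5 = 33, q_3 = 2*3 + 1 = 7.
q_3 = 7 > 6, so the last convergent with denominator <= 6 is p_2/q_2 = 14/3.
The closest fraction with denominator <= 6 is either p_2/q_2 or the intermediate fraction (k*p_2 + p_1)/(k*q_2 + q_1) with the largest k >= 1 whose denominator stays <= 6; these approach x as k grows, and every other convergent or intermediate fraction in range is farther away.
Largest k: floor((6 - q_1)/q_2) = floor((6 - 1)/3) = 1.
That gives (1*14 + 5)/(1*3 + 1) = 19/4.
Compare the errors: |x - 14/3| = |33*3 - 14*7|/(7*3) = 1/21, and |x - 19/4| = |33*4 - 19*7|/(7*4) = 1/28.
Cross-multiplying, 1*21 = 21 < 28 = 1*28, so 1/28 is smaller: the intermediate fraction 19/4 is closer to x than 14/3.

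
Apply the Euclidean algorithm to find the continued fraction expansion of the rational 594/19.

[31; 3, 1, 4]

Run the Euclidean algorithm on 594 and 19; the successive quotients are the partial quotients a_0, a_1, ... (each step inverts the fractional part left over by the previous one):
  594 = 31*19 + 5, so a_0 = 31.
  19 = 3*5 + 4, so a_1 = 3.
  5 = 1*4 + 1, so a_2 = 1.
  4 = 4*1 + 0, so a_3 = 4.
The remainder reaches 0 after 4 divisions, so the expansion has 4 partial quotients, read off in order.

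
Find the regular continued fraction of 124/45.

Run the Euclidean algorithm on 124 and 45; the successive quotients are the partial quotients a_0, a_1, ... (each step inverts the fractional part left over by the previous one):
  124 = 2*45 + 34, so a_0 = 2.
  45 = 1*34 + 11, so a_1 = 1.
  34 = 3*11 + 1, so a_2 = 3.
  11 = 11*1 + 0, so a_3 = 11.
The remainder reaches 0 after 4 divisions, so the expansion has 4 partial quotients, read off in order.

[2; 1, 3, 11]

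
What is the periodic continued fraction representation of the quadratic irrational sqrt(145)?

Write x_i = (sqrt(145) + m_i)/d_i with (m_0, d_0) = (0, 1). a_0 = floor(sqrt(145)) = 12, since 12^2 = 144 <= 145 < 169 = 13^2.
Iterate m_{i+1} = d_i*a_i - m_i, d_{i+1} = (145 - m_{i+1}^2)/d_i, a_{i+1} = floor((a_0 + m_{i+1})/d_{i+1}):
  m_1 = 1*12 - 0 = 12, d_1 = (145 - 12^2)/1 = 1/1 = 1, a_1 = floor((12 + 12)/1) = 24.
  m_2 = 1*24 - 12 = 12, d_2 = (145 - 12^2)/1 = 1/1 = 1: (m_2, d_2) = (m_1, d_1) = (12, 1), so from here the quotient a_1 repeats; the period length is 1.
Hence the expansion of sqrt(145) is a_0 = 12 followed by the repeating block 24 (period 1).

[12; (24)]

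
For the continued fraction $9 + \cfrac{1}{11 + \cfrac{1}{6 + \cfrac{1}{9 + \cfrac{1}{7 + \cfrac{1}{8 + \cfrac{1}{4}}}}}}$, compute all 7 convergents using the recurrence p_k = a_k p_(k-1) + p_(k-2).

9/1, 100/11, 609/67, 5581/614, 39676/4365, 322989/35534, 1331632/146501

Using the convergent recurrence p_i = a_i*p_{i-1} + p_{i-2}, q_i = a_i*q_{i-1} + q_{i-2} with p_{-2}=0, p_{-1}=1, q_{-2}=1, q_{-1}=0:
  i=0: a_0=9, p_0 = 9*1 + 0 = 9, q_0 = 9*0 + 1 = 1.
  i=1: a_1=11, p_1 = 11*9 + 1 = 100, q_1 = 11*1 + 0 = 11.
  i=2: a_2=6, p_2 = 6*100 + 9 = 609, q_2 = 6*11 + 1 = 67.
  i=3: a_3=9, p_3 = 9*609 + 100 = 5581, q_3 = 9*67 + 11 = 614.
  i=4: a_4=7, p_4 = 7*5581 + 609 = 39676, q_4 = 7*614 + 67 = 4365.
  i=5: a_5=8, p_5 = 8*39676 + 5581 = 322989, q_5 = 8*4365 + 614 = 35534.
  i=6: a_6=4, p_6 = 4*322989 + 39676 = 1331632, q_6 = 4*35534 + 4365 = 146501.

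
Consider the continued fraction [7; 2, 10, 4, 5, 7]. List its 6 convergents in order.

Using the convergent recurrence p_i = a_i*p_{i-1} + p_{i-2}, q_i = a_i*q_{i-1} + q_{i-2} with p_{-2}=0, p_{-1}=1, q_{-2}=1, q_{-1}=0:
  i=0: a_0=7, p_0 = 7*1 + 0 = 7, q_0 = 7*0 + 1 = 1.
  i=1: a_1=2, p_1 = 2*7 + 1 = 15, q_1 = 2*1 + 0 = 2.
  i=2: a_2=10, p_2 = 10*15 + 7 = 157, q_2 = 10*2 + 1 = 21.
  i=3: a_3=4, p_3 = 4*157 + 15 = 643, q_3 = 4*21 + 2 = 86.
  i=4: a_4=5, p_4 = 5*643 + 157 = 3372, q_4 = 5*86 + 21 = 451.
  i=5: a_5=7, p_5 = 7*3372 + 643 = 24247, q_5 = 7*451 + 86 = 3243.

7/1, 15/2, 157/21, 643/86, 3372/451, 24247/3243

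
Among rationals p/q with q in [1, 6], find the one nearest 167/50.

Expand x = 167/50 as a continued fraction with the Euclidean algorithm:
  167 = 3*50 + 17, so a_0 = 3.
  50 = 2*17 + 16, so a_1 = 2.
  17 = 1*16 + 1, so a_2 = 1.
  16 = 16*1 + 0, so a_3 = 16.
so x = [3; 2, 1, 16].
Convergents (p_i = a_i*p_{i-1} + p_{i-2}, q_i = a_i*q_{i-1} + q_{i-2} with p_{-2}=0, p_{-1}=1, q_{-2}=1, q_{-1}=0), until the denominator exceeds 6:
  i=0: a_0=3, p_0 = 3*1 + 0 = 3, q_0 = 3*0 + 1 = 1.
  i=1: a_1=2, p_1 = 2*3 + 1 = 7, q_1 = 2*1 + 0 = 2.
  i=2: a_2=1, p_2 = 1*7 + 3 = 10, q_2 = 1*2 + 1 = 3.
  i=3: a_3=16, p_3 = 16*10 + 7 = 167, q_3 = 16*3 + 2 = 50.
q_3 = 50 > 6, so the last convergent with denominator <= 6 is p_2/q_2 = 10/3.
The closest fraction with denominator <= 6 is either p_2/q_2 or the intermediate fraction (k*p_2 + p_1)/(k*q_2 + q_1) with the largest k >= 1 whose denominator stays <= 6; these approach x as k grows, and every other convergent or intermediate fraction in range is farther away.
Largest k: floor((6 - q_1)/q_2) = floor((6 - 2)/3) = 1.
That gives (1*10 + 7)/(1*3 + 2) = 17/5.
Compare the errors: |x - 10/3| = |167*3 - 10*50|/(50*3) = 1/150, and |x - 17/5| = |167*5 - 17*50|/(50*5) = 15/250.
Cross-multiplying, 1*250 = 250 < 2250 = 15*150, so 1/150 is smaller: the convergent 10/3 is closer to x than 17/5.

10/3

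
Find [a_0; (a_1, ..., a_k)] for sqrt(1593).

[39; (1, 10, 2, 2, 2, 10, 1, 78)]

Write x_i = (sqrt(1593) + m_i)/d_i with (m_0, d_0) = (0, 1). a_0 = floor(sqrt(1593)) = 39, since 39^2 = 1521 <= 1593 < 1600 = 40^2.
Iterate m_{i+1} = d_i*a_i - m_i, d_{i+1} = (1593 - m_{i+1}^2)/d_i, a_{i+1} = floor((a_0 + m_{i+1})/d_{i+1}):
  m_1 = 1*39 - 0 = 39, d_1 = (1593 - 39^2)/1 = 72/1 = 72, a_1 = floor((39 + 39)/72) = 1.
  m_2 = 72*1 - 39 = 33, d_2 = (1593 - 33^2)/72 = 504/72 = 7, a_2 = floor((39 + 33)/7) = 10.
  m_3 = 7*10 - 33 = 37, d_3 = (1593 - 37^2)/7 = 224/7 = 32, a_3 = floor((39 + 37)/32) = 2.
  m_4 = 32*2 - 37 = 27, d_4 = (1593 - 27^2)/32 = 864/32 = 27, a_4 = floor((39 + 27)/27) = 2.
  m_5 = 27*2 - 27 = 27, d_5 = (1593 - 27^2)/27 = 864/27 = 32, a_5 = floor((39 + 27)/32) = 2.
  m_6 = 32*2 - 27 = 37, d_6 = (1593 - 37^2)/32 = 224/32 = 7, a_6 = floor((39 + 37)/7) = 10.
  m_7 = 7*10 - 37 = 33, d_7 = (1593 - 33^2)/7 = 504/7 = 72, a_7 = floor((39 + 33)/72) = 1.
  m_8 = 72*1 - 33 = 39, d_8 = (1593 - 39^2)/72 = 72/72 = 1, a_8 = floor((39 + 39)/1) = 78.
  m_9 = 1*78 - 39 = 39, d_9 = (1593 - 39^2)/1 = 72/1 = 72: (m_9, d_9) = (m_1, d_1) = (39, 72), so from here the quotients repeat a_1, ..., a_8; the period length is 8.
Hence the expansion of sqrt(1593) is a_0 = 39 followed by the repeating block 1, 10, 2, 2, 2, 10, 1, 78 (period 8).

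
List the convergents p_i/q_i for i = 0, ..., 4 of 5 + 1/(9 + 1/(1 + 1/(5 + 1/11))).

5/1, 46/9, 51/10, 301/59, 3362/659

Using the convergent recurrence p_i = a_i*p_{i-1} + p_{i-2}, q_i = a_i*q_{i-1} + q_{i-2} with p_{-2}=0, p_{-1}=1, q_{-2}=1, q_{-1}=0:
  i=0: a_0=5, p_0 = 5*1 + 0 = 5, q_0 = 5*0 + 1 = 1.
  i=1: a_1=9, p_1 = 9*5 + 1 = 46, q_1 = 9*1 + 0 = 9.
  i=2: a_2=1, p_2 = 1*46 + 5 = 51, q_2 = 1*9 + 1 = 10.
  i=3: a_3=5, p_3 = 5*51 + 46 = 301, q_3 = 5*10 + 9 = 59.
  i=4: a_4=11, p_4 = 11*301 + 51 = 3362, q_4 = 11*59 + 10 = 659.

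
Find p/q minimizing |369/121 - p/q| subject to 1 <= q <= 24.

Expand x = 369/121 as a continued fraction with the Euclidean algorithm:
  369 = 3*121 + 6, so a_0 = 3.
  121 = 20*6 + 1, so a_1 = 20.
  6 = 6*1 + 0, so a_2 = 6.
so x = [3; 20, 6].
Convergents (p_i = a_i*p_{i-1} + p_{i-2}, q_i = a_i*q_{i-1} + q_{i-2} with p_{-2}=0, p_{-1}=1, q_{-2}=1, q_{-1}=0), until the denominator exceeds 24:
  i=0: a_0=3, p_0 = 3*1 + 0 = 3, q_0 = 3*0 + 1 = 1.
  i=1: a_1=20, p_1 = 20*3 + 1 = 61, q_1 = 20*1 + 0 = 20.
  i=2: a_2=6, p_2 = 6*61 + 3 = 369, q_2 = 6*20 + 1 = 121.
q_2 = 121 > 24, so the last convergent with denominator <= 24 is p_1/q_1 = 61/20.
The closest fraction with denominator <= 24 is either p_1/q_1 or the intermediate fraction (k*p_1 + p_0)/(k*q_1 + q_0) with the largest k >= 1 whose denominator stays <= 24; these approach x as k grows, and every other convergent or intermediate fraction in range is farther away.
Largest k: floor((24 - q_0)/q_1) = floor((24 - 1)/20) = 1.
That gives (1*61 + 3)/(1*20 + 1) = 64/21.
Compare the errors: |x - 61/20| = |369*20 - 61*121|/(121*20) = 1/2420, and |x - 64/21| = |369*21 - 64*121|/(121*21) = 5/2541.
Cross-multiplying, 1*2541 = 2541 < 12100 = 5*2420, so 1/2420 is smaller: the convergent 61/20 is closer to x than 64/21.

61/20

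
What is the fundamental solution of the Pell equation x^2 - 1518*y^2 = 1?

First expand sqrt(1518) as a continued fraction. With x_i = (sqrt(1518) + m_i)/d_i and (m_0, d_0) = (0, 1): a_0 = floor(sqrt(1518)) = 38, since 38^2 = 1444 <= 1518 < 1521 = 39^2.
Iterate m_{i+1} = d_i*a_i - m_i, d_{i+1} = (1518 - m_{i+1}^2)/d_i, a_{i+1} = floor((a_0 + m_{i+1})/d_{i+1}):
  m_1 = 1*38 - 0 = 38, d_1 = (1518 - 38^2)/1 = 74/1 = 74, a_1 = floor((38 + 38)/74) = 1.
  m_2 = 74*1 - 38 = 36, d_2 = (1518 - 36^2)/74 = 222/74 = 3, a_2 = floor((38 + 36)/3) = 24.
  m_3 = 3*24 - 36 = 36, d_3 = (1518 - 36^2)/3 = 222/3 = 74, a_3 = floor((38 + 36)/74) = 1.
  m_4 = 74*1 - 36 = 38, d_4 = (1518 - 38^2)/74 = 74/74 = 1, a_4 = floor((38 + 38)/1) = 76.
  m_5 = 1*76 - 38 = 38, d_5 = (1518 - 38^2)/1 = 74/1 = 74: (m_5, d_5) = (m_1, d_1) = (38, 74), so from here the quotients repeat a_1, ..., a_4; the period length is 4.
So sqrt(1518) = [38; (1, 24, 1, 76)] with period length k = 4.
k is even, so the fundamental solution of x^2 - 1518y^2 = 1 is (p_{k-1}, q_{k-1}) = (p_3, q_3); compute convergents through index 3.
Convergents (p_i = a_i*p_{i-1} + p_{i-2}, q_i = a_i*q_{i-1} + q_{i-2} with p_{-2}=0, p_{-1}=1, q_{-2}=1, q_{-1}=0):
  i=0: a_0=38, p_0 = 38*1 + 0 = 38, q_0 = 38*0 + 1 = 1.
  i=1: a_1=1, p_1 = 1*38 + 1 = 39, q_1 = 1*1 + 0 = 1.
  i=2: a_2=24, p_2 = 24*39 + 38 = 974, q_2 = 24*1 + 1 = 25.
  i=3: a_3=1, p_3 = 1*974 + 39 = 1013, q_3 = 1*25 + 1 = 26.
Check: 1013^2 - 1518*26^2 = 1026169 - 1026168 = 1, so (x, y) = (1013, 26) solves the equation, and by the theorem it is the least positive solution.

(x, y) = (1013, 26)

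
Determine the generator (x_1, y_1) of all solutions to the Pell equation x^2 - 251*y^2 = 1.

(x, y) = (3674890, 231957)

First expand sqrt(251) as a continued fraction. With x_i = (sqrt(251) + m_i)/d_i and (m_0, d_0) = (0, 1): a_0 = floor(sqrt(251)) = 15, since 15^2 = 225 <= 251 < 256 = 16^2.
Iterate m_{i+1} = d_i*a_i - m_i, d_{i+1} = (251 - m_{i+1}^2)/d_i, a_{i+1} = floor((a_0 + m_{i+1})/d_{i+1}):
  m_1 = 1*15 - 0 = 15, d_1 = (251 - 15^2)/1 = 26/1 = 26, a_1 = floor((15 + 15)/26) = 1.
  m_2 = 26*1 - 15 = 11, d_2 = (251 - 11^2)/26 = 130/26 = 5, a_2 = floor((15 + 11)/5) = 5.
  m_3 = 5*5 - 11 = 14, d_3 = (251 - 14^2)/5 = 55/5 = 11, a_3 = floor((15 + 14)/11) = 2.
  m_4 = 11*2 - 14 = 8, d_4 = (251 - 8^2)/11 = 187/11 = 17, a_4 = floor((15 + 8)/17) = 1.
  m_5 = 17*1 - 8 = 9, d_5 = (251 - 9^2)/17 = 170/17 = 10, a_5 = floor((15 + 9)/10) = 2.
  m_6 = 10*2 - 9 = 11, d_6 = (251 - 11^2)/10 = 130/10 = 13, a_6 = floor((15 + 11)/13) = 2.
  m_7 = 13*2 - 11 = 15, d_7 = (251 - 15^2)/13 = 26/13 = 2, a_7 = floor((15 + 15)/2) = 15.
  m_8 = 2*15 - 15 = 15, d_8 = (251 - 15^2)/2 = 26/2 = 13, a_8 = floor((15 + 15)/13) = 2.
  m_9 = 13*2 - 15 = 11, d_9 = (251 - 11^2)/13 = 130/13 = 10, a_9 = floor((15 + 11)/10) = 2.
  m_10 = 10*2 - 11 = 9, d_10 = (251 - 9^2)/10 = 170/10 = 17, a_10 = floor((15 + 9)/17) = 1.
  m_11 = 17*1 - 9 = 8, d_11 = (251 - 8^2)/17 = 187/17 = 11, a_11 = floor((15 + 8)/11) = 2.
  m_12 = 11*2 - 8 = 14, d_12 = (251 - 14^2)/11 = 55/11 = 5, a_12 = floor((15 + 14)/5) = 5.
  m_13 = 5*5 - 14 = 11, d_13 = (251 - 11^2)/5 = 130/5 = 26, a_13 = floor((15 + 11)/26) = 1.
  m_14 = 26*1 - 11 = 15, d_14 = (251 - 15^2)/26 = 26/26 = 1, a_14 = floor((15 + 15)/1) = 30.
  m_15 = 1*30 - 15 = 15, d_15 = (251 - 15^2)/1 = 26/1 = 26: (m_15, d_15) = (m_1, d_1) = (15, 26), so from here the quotients repeat a_1, ..., a_14; the period length is 14.
So sqrt(251) = [15; (1, 5, 2, 1, 2, 2, 15, 2, 2, 1, 2, 5, 1, 30)] with period length k = 14.
k is even, so the fundamental solution of x^2 - 251y^2 = 1 is (p_{k-1}, q_{k-1}) = (p_13, q_13); compute convergents through index 13.
Convergents (p_i = a_i*p_{i-1} + p_{i-2}, q_i = a_i*q_{i-1} + q_{i-2} with p_{-2}=0, p_{-1}=1, q_{-2}=1, q_{-1}=0):
  i=0: a_0=15, p_0 = 15*1 + 0 = 15, q_0 = 15*0 + 1 = 1.
  i=1: a_1=1, p_1 = 1*15 + 1 = 16, q_1 = 1*1 + 0 = 1.
  i=2: a_2=5, p_2 = 5*16 + 15 = 95, q_2 = 5*1 + 1 = 6.
  i=3: a_3=2, p_3 = 2*95 + 16 = 206, q_3 = 2*6 + 1 = 13.
  i=4: a_4=1, p_4 = 1*206 + 95 = 301, q_4 = 1*13 + 6 = 19.
  i=5: a_5=2, p_5 = 2*301 + 206 = 808, q_5 = 2*19 + 13 = 51.
  i=6: a_6=2, p_6 = 2*808 + 301 = 1917, q_6 = 2*51 + 19 = 121.
  i=7: a_7=15, p_7 = 15*1917 + 808 = 29563, q_7 = 15*121 + 51 = 1866.
  i=8: a_8=2, p_8 = 2*29563 + 1917 = 61043, q_8 = 2*1866 + 121 = 3853.
  i=9: a_9=2, p_9 = 2*61043 + 29563 = 151649, q_9 = 2*3853 + 1866 = 9572.
  i=10: a_10=1, p_10 = 1*151649 + 61043 = 212692, q_10 = 1*9572 + 3853 = 13425.
  i=11: a_11=2, p_11 = 2*212692 + 151649 = 577033, q_11 = 2*13425 + 9572 = 36422.
  i=12: a_12=5, p_12 = 5*577033 + 212692 = 3097857, q_12 = 5*36422 + 13425 = 195535.
  i=13: a_13=1, p_13 = 1*3097857 + 577033 = 3674890, q_13 = 1*195535 + 36422 = 231957.
Check: 3674890^2 - 251*231957^2 = 13504816512100 - 13504816512099 = 1, so (x, y) = (3674890, 231957) solves the equation, and by the theorem it is the least positive solution.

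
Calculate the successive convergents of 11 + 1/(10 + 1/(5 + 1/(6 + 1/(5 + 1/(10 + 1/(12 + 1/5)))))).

11/1, 111/10, 566/51, 3507/316, 18101/1631, 184517/16626, 2232305/201143, 11346042/1022341

Using the convergent recurrence p_i = a_i*p_{i-1} + p_{i-2}, q_i = a_i*q_{i-1} + q_{i-2} with p_{-2}=0, p_{-1}=1, q_{-2}=1, q_{-1}=0:
  i=0: a_0=11, p_0 = 11*1 + 0 = 11, q_0 = 11*0 + 1 = 1.
  i=1: a_1=10, p_1 = 10*11 + 1 = 111, q_1 = 10*1 + 0 = 10.
  i=2: a_2=5, p_2 = 5*111 + 11 = 566, q_2 = 5*10 + 1 = 51.
  i=3: a_3=6, p_3 = 6*566 + 111 = 3507, q_3 = 6*51 + 10 = 316.
  i=4: a_4=5, p_4 = 5*3507 + 566 = 18101, q_4 = 5*316 + 51 = 1631.
  i=5: a_5=10, p_5 = 10*18101 + 3507 = 184517, q_5 = 10*1631 + 316 = 16626.
  i=6: a_6=12, p_6 = 12*184517 + 18101 = 2232305, q_6 = 12*16626 + 1631 = 201143.
  i=7: a_7=5, p_7 = 5*2232305 + 184517 = 11346042, q_7 = 5*201143 + 16626 = 1022341.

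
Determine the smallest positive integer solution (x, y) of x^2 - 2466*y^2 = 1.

(x, y) = (3959299, 79730)

First expand sqrt(2466) as a continued fraction. With x_i = (sqrt(2466) + m_i)/d_i and (m_0, d_0) = (0, 1): a_0 = floor(sqrt(2466)) = 49, since 49^2 = 2401 <= 2466 < 2500 = 50^2.
Iterate m_{i+1} = d_i*a_i - m_i, d_{i+1} = (2466 - m_{i+1}^2)/d_i, a_{i+1} = floor((a_0 + m_{i+1})/d_{i+1}):
  m_1 = 1*49 - 0 = 49, d_1 = (2466 - 49^2)/1 = 65/1 = 65, a_1 = floor((49 + 49)/65) = 1.
  m_2 = 65*1 - 49 = 16, d_2 = (2466 - 16^2)/65 = 2210/65 = 34, a_2 = floor((49 + 16)/34) = 1.
  m_3 = 34*1 - 16 = 18, d_3 = (2466 - 18^2)/34 = 2142/34 = 63, a_3 = floor((49 + 18)/63) = 1.
  m_4 = 63*1 - 18 = 45, d_4 = (2466 - 45^2)/63 = 441/63 = 7, a_4 = floor((49 + 45)/7) = 13.
  m_5 = 7*13 - 45 = 46, d_5 = (2466 - 46^2)/7 = 350/7 = 50, a_5 = floor((49 + 46)/50) = 1.
  m_6 = 50*1 - 46 = 4, d_6 = (2466 - 4^2)/50 = 2450/50 = 49, a_6 = floor((49 + 4)/49) = 1.
  m_7 = 49*1 - 4 = 45, d_7 = (2466 - 45^2)/49 = 441/49 = 9, a_7 = floor((49 + 45)/9) = 10.
  m_8 = 9*10 - 45 = 45, d_8 = (2466 - 45^2)/9 = 441/9 = 49, a_8 = floor((49 + 45)/49) = 1.
  m_9 = 49*1 - 45 = 4, d_9 = (2466 - 4^2)/49 = 2450/49 = 50, a_9 = floor((49 + 4)/50) = 1.
  m_10 = 50*1 - 4 = 46, d_10 = (2466 - 46^2)/50 = 350/50 = 7, a_10 = floor((49 + 46)/7) = 13.
  m_11 = 7*13 - 46 = 45, d_11 = (2466 - 45^2)/7 = 441/7 = 63, a_11 = floor((49 + 45)/63) = 1.
  m_12 = 63*1 - 45 = 18, d_12 = (2466 - 18^2)/63 = 2142/63 = 34, a_12 = floor((49 + 18)/34) = 1.
  m_13 = 34*1 - 18 = 16, d_13 = (2466 - 16^2)/34 = 2210/34 = 65, a_13 = floor((49 + 16)/65) = 1.
  m_14 = 65*1 - 16 = 49, d_14 = (2466 - 49^2)/65 = 65/65 = 1, a_14 = floor((49 + 49)/1) = 98.
  m_15 = 1*98 - 49 = 49, d_15 = (2466 - 49^2)/1 = 65/1 = 65: (m_15, d_15) = (m_1, d_1) = (49, 65), so from here the quotients repeat a_1, ..., a_14; the period length is 14.
So sqrt(2466) = [49; (1, 1, 1, 13, 1, 1, 10, 1, 1, 13, 1, 1, 1, 98)] with period length k = 14.
k is even, so the fundamental solution of x^2 - 2466y^2 = 1 is (p_{k-1}, q_{k-1}) = (p_13, q_13); compute convergents through index 13.
Convergents (p_i = a_i*p_{i-1} + p_{i-2}, q_i = a_i*q_{i-1} + q_{i-2} with p_{-2}=0, p_{-1}=1, q_{-2}=1, q_{-1}=0):
  i=0: a_0=49, p_0 = 49*1 + 0 = 49, q_0 = 49*0 + 1 = 1.
  i=1: a_1=1, p_1 = 1*49 + 1 = 50, q_1 = 1*1 + 0 = 1.
  i=2: a_2=1, p_2 = 1*50 + 49 = 99, q_2 = 1*1 + 1 = 2.
  i=3: a_3=1, p_3 = 1*99 + 50 = 149, q_3 = 1*2 + 1 = 3.
  i=4: a_4=13, p_4 = 13*149 + 99 = 2036, q_4 = 13*3 + 2 = 41.
  i=5: a_5=1, p_5 = 1*2036 + 149 = 2185, q_5 = 1*41 + 3 = 44.
  i=6: a_6=1, p_6 = 1*2185 + 2036 = 4221, q_6 = 1*44 + 41 = 85.
  i=7: a_7=10, p_7 = 10*4221 + 2185 = 44395, q_7 = 10*85 + 44 = 894.
  i=8: a_8=1, p_8 = 1*44395 + 4221 = 48616, q_8 = 1*894 + 85 = 979.
  i=9: a_9=1, p_9 = 1*48616 + 44395 = 93011, q_9 = 1*979 + 894 = 1873.
  i=10: a_10=13, p_10 = 13*93011 + 48616 = 1257759, q_10 = 13*1873 + 979 = 25328.
  i=11: a_11=1, p_11 = 1*1257759 + 93011 = 1350770, q_11 = 1*25328 + 1873 = 27201.
  i=12: a_12=1, p_12 = 1*1350770 + 1257759 = 2608529, q_12 = 1*27201 + 25328 = 52529.
  i=13: a_13=1, p_13 = 1*2608529 + 1350770 = 3959299, q_13 = 1*52529 + 27201 = 79730.
Check: 3959299^2 - 2466*79730^2 = 15676048571401 - 15676048571400 = 1, so (x, y) = (3959299, 79730) solves the equation, and by the theorem it is the least positive solution.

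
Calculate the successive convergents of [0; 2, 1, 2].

Using the convergent recurrence p_i = a_i*p_{i-1} + p_{i-2}, q_i = a_i*q_{i-1} + q_{i-2} with p_{-2}=0, p_{-1}=1, q_{-2}=1, q_{-1}=0:
  i=0: a_0=0, p_0 = 0*1 + 0 = 0, q_0 = 0*0 + 1 = 1.
  i=1: a_1=2, p_1 = 2*0 + 1 = 1, q_1 = 2*1 + 0 = 2.
  i=2: a_2=1, p_2 = 1*1 + 0 = 1, q_2 = 1*2 + 1 = 3.
  i=3: a_3=2, p_3 = 2*1 + 1 = 3, q_3 = 2*3 + 2 = 8.

0/1, 1/2, 1/3, 3/8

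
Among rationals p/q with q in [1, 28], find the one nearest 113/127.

8/9

Expand x = 113/127 as a continued fraction with the Euclidean algorithm:
  113 = 0*127 + 113, so a_0 = 0.
  127 = 1*113 + 14, so a_1 = 1.
  113 = 8*14 + 1, so a_2 = 8.
  14 = 14*1 + 0, so a_3 = 14.
so x = [0; 1, 8, 14].
Convergents (p_i = a_i*p_{i-1} + p_{i-2}, q_i = a_i*q_{i-1} + q_{i-2} with p_{-2}=0, p_{-1}=1, q_{-2}=1, q_{-1}=0), until the denominator exceeds 28:
  i=0: a_0=0, p_0 = 0*1 + 0 = 0, q_0 = 0*0 + 1 = 1.
  i=1: a_1=1, p_1 = 1*0 + 1 = 1, q_1 = 1*1 + 0 = 1.
  i=2: a_2=8, p_2 = 8*1 + 0 = 8, q_2 = 8*1 + 1 = 9.
  i=3: a_3=14, p_3 = 14*8 + 1 = 113, q_3 = 14*9 + 1 = 127.
q_3 = 127 > 28, so the last convergent with denominator <= 28 is p_2/q_2 = 8/9.
The closest fraction with denominator <= 28 is either p_2/q_2 or the intermediate fraction (k*p_2 + p_1)/(k*q_2 + q_1) with the largest k >= 1 whose denominator stays <= 28; these approach x as k grows, and every other convergent or intermediate fraction in range is farther away.
Largest k: floor((28 - q_1)/q_2) = floor((28 - 1)/9) = 3.
That gives (3*8 + 1)/(3*9 + 1) = 25/28.
Compare the errors: |x - 8/9| = |113*9 - 8*127|/(127*9) = 1/1143, and |x - 25/28| = |113*28 - 25*127|/(127*28) = 11/3556.
Cross-multiplying, 1*3556 = 3556 < 12573 = 11*1143, so 1/1143 is smaller: the convergent 8/9 is closer to x than 25/28.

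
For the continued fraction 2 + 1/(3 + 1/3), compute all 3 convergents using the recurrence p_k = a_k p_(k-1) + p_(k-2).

2/1, 7/3, 23/10

Using the convergent recurrence p_i = a_i*p_{i-1} + p_{i-2}, q_i = a_i*q_{i-1} + q_{i-2} with p_{-2}=0, p_{-1}=1, q_{-2}=1, q_{-1}=0:
  i=0: a_0=2, p_0 = 2*1 + 0 = 2, q_0 = 2*0 + 1 = 1.
  i=1: a_1=3, p_1 = 3*2 + 1 = 7, q_1 = 3*1 + 0 = 3.
  i=2: a_2=3, p_2 = 3*7 + 2 = 23, q_2 = 3*3 + 1 = 10.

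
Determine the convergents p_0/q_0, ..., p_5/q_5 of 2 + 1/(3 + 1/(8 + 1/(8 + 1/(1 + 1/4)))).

2/1, 7/3, 58/25, 471/203, 529/228, 2587/1115

Using the convergent recurrence p_i = a_i*p_{i-1} + p_{i-2}, q_i = a_i*q_{i-1} + q_{i-2} with p_{-2}=0, p_{-1}=1, q_{-2}=1, q_{-1}=0:
  i=0: a_0=2, p_0 = 2*1 + 0 = 2, q_0 = 2*0 + 1 = 1.
  i=1: a_1=3, p_1 = 3*2 + 1 = 7, q_1 = 3*1 + 0 = 3.
  i=2: a_2=8, p_2 = 8*7 + 2 = 58, q_2 = 8*3 + 1 = 25.
  i=3: a_3=8, p_3 = 8*58 + 7 = 471, q_3 = 8*25 + 3 = 203.
  i=4: a_4=1, p_4 = 1*471 + 58 = 529, q_4 = 1*203 + 25 = 228.
  i=5: a_5=4, p_5 = 4*529 + 471 = 2587, q_5 = 4*228 + 203 = 1115.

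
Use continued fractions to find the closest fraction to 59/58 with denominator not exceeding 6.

1/1

Expand x = 59/58 as a continued fraction with the Euclidean algorithm:
  59 = 1*58 + 1, so a_0 = 1.
  58 = 58*1 + 0, so a_1 = 58.
so x = [1; 58].
Convergents (p_i = a_i*p_{i-1} + p_{i-2}, q_i = a_i*q_{i-1} + q_{i-2} with p_{-2}=0, p_{-1}=1, q_{-2}=1, q_{-1}=0), until the denominator exceeds 6:
  i=0: a_0=1, p_0 = 1*1 + 0 = 1, q_0 = 1*0 + 1 = 1.
  i=1: a_1=58, p_1 = 58*1 + 1 = 59, q_1 = 58*1 + 0 = 58.
q_1 = 58 > 6, so the last convergent with denominator <= 6 is p_0/q_0 = 1/1.
The closest fraction with denominator <= 6 is either p_0/q_0 or the intermediate fraction (k*p_0 + p_{-1})/(k*q_0 + q_{-1}) with the largest k >= 1 whose denominator stays <= 6; these approach x as k grows, and every other convergent or intermediate fraction in range is farther away.
Largest k: floor((6 - q_{-1})/q_0) = floor((6 - 0)/1) = 6 (using the seeds p_{-1} = 1, q_{-1} = 0).
That gives (6*1 + 1)/(6*1 + 0) = 7/6.
Compare the errors: |x - 1/1| = |59*1 - 1*58|/(58*1) = 1/58, and |x - 7/6| = |59*6 - 7*58|/(58*6) = 52/348.
Cross-multiplying, 1*348 = 348 < 3016 = 52*58, so 1/58 is smaller: the convergent 1/1 is closer to x than 7/6.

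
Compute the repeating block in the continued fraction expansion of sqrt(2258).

Write x_i = (sqrt(2258) + m_i)/d_i with (m_0, d_0) = (0, 1). a_0 = floor(sqrt(2258)) = 47, since 47^2 = 2209 <= 2258 < 2304 = 48^2.
Iterate m_{i+1} = d_i*a_i - m_i, d_{i+1} = (2258 - m_{i+1}^2)/d_i, a_{i+1} = floor((a_0 + m_{i+1})/d_{i+1}):
  m_1 = 1*47 - 0 = 47, d_1 = (2258 - 47^2)/1 = 49/1 = 49, a_1 = floor((47 + 47)/49) = 1.
  m_2 = 49*1 - 47 = 2, d_2 = (2258 - 2^2)/49 = 2254/49 = 46, a_2 = floor((47 + 2)/46) = 1.
  m_3 = 46*1 - 2 = 44, d_3 = (2258 - 44^2)/46 = 322/46 = 7, a_3 = floor((47 + 44)/7) = 13.
  m_4 = 7*13 - 44 = 47, d_4 = (2258 - 47^2)/7 = 49/7 = 7, a_4 = floor((47 + 47)/7) = 13.
  m_5 = 7*13 - 47 = 44, d_5 = (2258 - 44^2)/7 = 322/7 = 46, a_5 = floor((47 + 44)/46) = 1.
  m_6 = 46*1 - 44 = 2, d_6 = (2258 - 2^2)/46 = 2254/46 = 49, a_6 = floor((47 + 2)/49) = 1.
  m_7 = 49*1 - 2 = 47, d_7 = (2258 - 47^2)/49 = 49/49 = 1, a_7 = floor((47 + 47)/1) = 94.
  m_8 = 1*94 - 47 = 47, d_8 = (2258 - 47^2)/1 = 49/1 = 49: (m_8, d_8) = (m_1, d_1) = (47, 49), so from here the quotients repeat a_1, ..., a_7; the period length is 7.
Hence the expansion of sqrt(2258) is a_0 = 47 followed by the repeating block 1, 1, 13, 13, 1, 1, 94 (period 7).

[47; (1, 1, 13, 13, 1, 1, 94)]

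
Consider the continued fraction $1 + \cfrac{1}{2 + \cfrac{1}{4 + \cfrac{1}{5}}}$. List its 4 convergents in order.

Using the convergent recurrence p_i = a_i*p_{i-1} + p_{i-2}, q_i = a_i*q_{i-1} + q_{i-2} with p_{-2}=0, p_{-1}=1, q_{-2}=1, q_{-1}=0:
  i=0: a_0=1, p_0 = 1*1 + 0 = 1, q_0 = 1*0 + 1 = 1.
  i=1: a_1=2, p_1 = 2*1 + 1 = 3, q_1 = 2*1 + 0 = 2.
  i=2: a_2=4, p_2 = 4*3 + 1 = 13, q_2 = 4*2 + 1 = 9.
  i=3: a_3=5, p_3 = 5*13 + 3 = 68, q_3 = 5*9 + 2 = 47.

1/1, 3/2, 13/9, 68/47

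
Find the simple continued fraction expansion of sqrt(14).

[3; (1, 2, 1, 6)]

Write x_i = (sqrt(14) + m_i)/d_i with (m_0, d_0) = (0, 1). a_0 = floor(sqrt(14)) = 3, since 3^2 = 9 <= 14 < 16 = 4^2.
Iterate m_{i+1} = d_i*a_i - m_i, d_{i+1} = (14 - m_{i+1}^2)/d_i, a_{i+1} = floor((a_0 + m_{i+1})/d_{i+1}):
  m_1 = 1*3 - 0 = 3, d_1 = (14 - 3^2)/1 = 5/1 = 5, a_1 = floor((3 + 3)/5) = 1.
  m_2 = 5*1 - 3 = 2, d_2 = (14 - 2^2)/5 = 10/5 = 2, a_2 = floor((3 + 2)/2) = 2.
  m_3 = 2*2 - 2 = 2, d_3 = (14 - 2^2)/2 = 10/2 = 5, a_3 = floor((3 + 2)/5) = 1.
  m_4 = 5*1 - 2 = 3, d_4 = (14 - 3^2)/5 = 5/5 = 1, a_4 = floor((3 + 3)/1) = 6.
  m_5 = 1*6 - 3 = 3, d_5 = (14 - 3^2)/1 = 5/1 = 5: (m_5, d_5) = (m_1, d_1) = (3, 5), so from here the quotients repeat a_1, ..., a_4; the period length is 4.
Hence the expansion of sqrt(14) is a_0 = 3 followed by the repeating block 1, 2, 1, 6 (period 4).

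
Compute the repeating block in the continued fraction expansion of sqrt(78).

[8; (1, 4, 1, 16)]

Write x_i = (sqrt(78) + m_i)/d_i with (m_0, d_0) = (0, 1). a_0 = floor(sqrt(78)) = 8, since 8^2 = 64 <= 78 < 81 = 9^2.
Iterate m_{i+1} = d_i*a_i - m_i, d_{i+1} = (78 - m_{i+1}^2)/d_i, a_{i+1} = floor((a_0 + m_{i+1})/d_{i+1}):
  m_1 = 1*8 - 0 = 8, d_1 = (78 - 8^2)/1 = 14/1 = 14, a_1 = floor((8 + 8)/14) = 1.
  m_2 = 14*1 - 8 = 6, d_2 = (78 - 6^2)/14 = 42/14 = 3, a_2 = floor((8 + 6)/3) = 4.
  m_3 = 3*4 - 6 = 6, d_3 = (78 - 6^2)/3 = 42/3 = 14, a_3 = floor((8 + 6)/14) = 1.
  m_4 = 14*1 - 6 = 8, d_4 = (78 - 8^2)/14 = 14/14 = 1, a_4 = floor((8 + 8)/1) = 16.
  m_5 = 1*16 - 8 = 8, d_5 = (78 - 8^2)/1 = 14/1 = 14: (m_5, d_5) = (m_1, d_1) = (8, 14), so from here the quotients repeat a_1, ..., a_4; the period length is 4.
Hence the expansion of sqrt(78) is a_0 = 8 followed by the repeating block 1, 4, 1, 16 (period 4).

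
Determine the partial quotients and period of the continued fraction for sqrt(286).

[16; (1, 10, 3, 3, 2, 3, 3, 10, 1, 32)]

Write x_i = (sqrt(286) + m_i)/d_i with (m_0, d_0) = (0, 1). a_0 = floor(sqrt(286)) = 16, since 16^2 = 256 <= 286 < 289 = 17^2.
Iterate m_{i+1} = d_i*a_i - m_i, d_{i+1} = (286 - m_{i+1}^2)/d_i, a_{i+1} = floor((a_0 + m_{i+1})/d_{i+1}):
  m_1 = 1*16 - 0 = 16, d_1 = (286 - 16^2)/1 = 30/1 = 30, a_1 = floor((16 + 16)/30) = 1.
  m_2 = 30*1 - 16 = 14, d_2 = (286 - 14^2)/30 = 90/30 = 3, a_2 = floor((16 + 14)/3) = 10.
  m_3 = 3*10 - 14 = 16, d_3 = (286 - 16^2)/3 = 30/3 = 10, a_3 = floor((16 + 16)/10) = 3.
  m_4 = 10*3 - 16 = 14, d_4 = (286 - 14^2)/10 = 90/10 = 9, a_4 = floor((16 + 14)/9) = 3.
  m_5 = 9*3 - 14 = 13, d_5 = (286 - 13^2)/9 = 117/9 = 13, a_5 = floor((16 + 13)/13) = 2.
  m_6 = 13*2 - 13 = 13, d_6 = (286 - 13^2)/13 = 117/13 = 9, a_6 = floor((16 + 13)/9) = 3.
  m_7 = 9*3 - 13 = 14, d_7 = (286 - 14^2)/9 = 90/9 = 10, a_7 = floor((16 + 14)/10) = 3.
  m_8 = 10*3 - 14 = 16, d_8 = (286 - 16^2)/10 = 30/10 = 3, a_8 = floor((16 + 16)/3) = 10.
  m_9 = 3*10 - 16 = 14, d_9 = (286 - 14^2)/3 = 90/3 = 30, a_9 = floor((16 + 14)/30) = 1.
  m_10 = 30*1 - 14 = 16, d_10 = (286 - 16^2)/30 = 30/30 = 1, a_10 = floor((16 + 16)/1) = 32.
  m_11 = 1*32 - 16 = 16, d_11 = (286 - 16^2)/1 = 30/1 = 30: (m_11, d_11) = (m_1, d_1) = (16, 30), so from here the quotients repeat a_1, ..., a_10; the period length is 10.
Hence the expansion of sqrt(286) is a_0 = 16 followed by the repeating block 1, 10, 3, 3, 2, 3, 3, 10, 1, 32 (period 10).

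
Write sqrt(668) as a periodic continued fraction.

[25; (1, 5, 2, 12, 2, 5, 1, 50)]

Write x_i = (sqrt(668) + m_i)/d_i with (m_0, d_0) = (0, 1). a_0 = floor(sqrt(668)) = 25, since 25^2 = 625 <= 668 < 676 = 26^2.
Iterate m_{i+1} = d_i*a_i - m_i, d_{i+1} = (668 - m_{i+1}^2)/d_i, a_{i+1} = floor((a_0 + m_{i+1})/d_{i+1}):
  m_1 = 1*25 - 0 = 25, d_1 = (668 - 25^2)/1 = 43/1 = 43, a_1 = floor((25 + 25)/43) = 1.
  m_2 = 43*1 - 25 = 18, d_2 = (668 - 18^2)/43 = 344/43 = 8, a_2 = floor((25 + 18)/8) = 5.
  m_3 = 8*5 - 18 = 22, d_3 = (668 - 22^2)/8 = 184/8 = 23, a_3 = floor((25 + 22)/23) = 2.
  m_4 = 23*2 - 22 = 24, d_4 = (668 - 24^2)/23 = 92/23 = 4, a_4 = floor((25 + 24)/4) = 12.
  m_5 = 4*12 - 24 = 24, d_5 = (668 - 24^2)/4 = 92/4 = 23, a_5 = floor((25 + 24)/23) = 2.
  m_6 = 23*2 - 24 = 22, d_6 = (668 - 22^2)/23 = 184/23 = 8, a_6 = floor((25 + 22)/8) = 5.
  m_7 = 8*5 - 22 = 18, d_7 = (668 - 18^2)/8 = 344/8 = 43, a_7 = floor((25 + 18)/43) = 1.
  m_8 = 43*1 - 18 = 25, d_8 = (668 - 25^2)/43 = 43/43 = 1, a_8 = floor((25 + 25)/1) = 50.
  m_9 = 1*50 - 25 = 25, d_9 = (668 - 25^2)/1 = 43/1 = 43: (m_9, d_9) = (m_1, d_1) = (25, 43), so from here the quotients repeat a_1, ..., a_8; the period length is 8.
Hence the expansion of sqrt(668) is a_0 = 25 followed by the repeating block 1, 5, 2, 12, 2, 5, 1, 50 (period 8).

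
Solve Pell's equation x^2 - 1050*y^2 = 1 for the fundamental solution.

(x, y) = (8749, 270)

First expand sqrt(1050) as a continued fraction. With x_i = (sqrt(1050) + m_i)/d_i and (m_0, d_0) = (0, 1): a_0 = floor(sqrt(1050)) = 32, since 32^2 = 1024 <= 1050 < 1089 = 33^2.
Iterate m_{i+1} = d_i*a_i - m_i, d_{i+1} = (1050 - m_{i+1}^2)/d_i, a_{i+1} = floor((a_0 + m_{i+1})/d_{i+1}):
  m_1 = 1*32 - 0 = 32, d_1 = (1050 - 32^2)/1 = 26/1 = 26, a_1 = floor((32 + 32)/26) = 2.
  m_2 = 26*2 - 32 = 20, d_2 = (1050 - 20^2)/26 = 650/26 = 25, a_2 = floor((32 + 20)/25) = 2.
  m_3 = 25*2 - 20 = 30, d_3 = (1050 - 30^2)/25 = 150/25 = 6, a_3 = floor((32 + 30)/6) = 10.
  m_4 = 6*10 - 30 = 30, d_4 = (1050 - 30^2)/6 = 150/6 = 25, a_4 = floor((32 + 30)/25) = 2.
  m_5 = 25*2 - 30 = 20, d_5 = (1050 - 20^2)/25 = 650/25 = 26, a_5 = floor((32 + 20)/26) = 2.
  m_6 = 26*2 - 20 = 32, d_6 = (1050 - 32^2)/26 = 26/26 = 1, a_6 = floor((32 + 32)/1) = 64.
  m_7 = 1*64 - 32 = 32, d_7 = (1050 - 32^2)/1 = 26/1 = 26: (m_7, d_7) = (m_1, d_1) = (32, 26), so from here the quotients repeat a_1, ..., a_6; the period length is 6.
So sqrt(1050) = [32; (2, 2, 10, 2, 2, 64)] with period length k = 6.
k is even, so the fundamental solution of x^2 - 1050y^2 = 1 is (p_{k-1}, q_{k-1}) = (p_5, q_5); compute convergents through index 5.
Convergents (p_i = a_i*p_{i-1} + p_{i-2}, q_i = a_i*q_{i-1} + q_{i-2} with p_{-2}=0, p_{-1}=1, q_{-2}=1, q_{-1}=0):
  i=0: a_0=32, p_0 = 32*1 + 0 = 32, q_0 = 32*0 + 1 = 1.
  i=1: a_1=2, p_1 = 2*32 + 1 = 65, q_1 = 2*1 + 0 = 2.
  i=2: a_2=2, p_2 = 2*65 + 32 = 162, q_2 = 2*2 + 1 = 5.
  i=3: a_3=10, p_3 = 10*162 + 65 = 1685, q_3 = 10*5 + 2 = 52.
  i=4: a_4=2, p_4 = 2*1685 + 162 = 3532, q_4 = 2*52 + 5 = 109.
  i=5: a_5=2, p_5 = 2*3532 + 1685 = 8749, q_5 = 2*109 + 52 = 270.
Check: 8749^2 - 1050*270^2 = 76545001 - 76545000 = 1, so (x, y) = (8749, 270) solves the equation, and by the theorem it is the least positive solution.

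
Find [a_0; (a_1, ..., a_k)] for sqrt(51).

Write x_i = (sqrt(51) + m_i)/d_i with (m_0, d_0) = (0, 1). a_0 = floor(sqrt(51)) = 7, since 7^2 = 49 <= 51 < 64 = 8^2.
Iterate m_{i+1} = d_i*a_i - m_i, d_{i+1} = (51 - m_{i+1}^2)/d_i, a_{i+1} = floor((a_0 + m_{i+1})/d_{i+1}):
  m_1 = 1*7 - 0 = 7, d_1 = (51 - 7^2)/1 = 2/1 = 2, a_1 = floor((7 + 7)/2) = 7.
  m_2 = 2*7 - 7 = 7, d_2 = (51 - 7^2)/2 = 2/2 = 1, a_2 = floor((7 + 7)/1) = 14.
  m_3 = 1*14 - 7 = 7, d_3 = (51 - 7^2)/1 = 2/1 = 2: (m_3, d_3) = (m_1, d_1) = (7, 2), so from here the quotients repeat a_1, a_2; the period length is 2.
Hence the expansion of sqrt(51) is a_0 = 7 followed by the repeating block 7, 14 (period 2).

[7; (7, 14)]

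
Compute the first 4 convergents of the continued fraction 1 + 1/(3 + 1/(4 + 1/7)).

1/1, 4/3, 17/13, 123/94

Using the convergent recurrence p_i = a_i*p_{i-1} + p_{i-2}, q_i = a_i*q_{i-1} + q_{i-2} with p_{-2}=0, p_{-1}=1, q_{-2}=1, q_{-1}=0:
  i=0: a_0=1, p_0 = 1*1 + 0 = 1, q_0 = 1*0 + 1 = 1.
  i=1: a_1=3, p_1 = 3*1 + 1 = 4, q_1 = 3*1 + 0 = 3.
  i=2: a_2=4, p_2 = 4*4 + 1 = 17, q_2 = 4*3 + 1 = 13.
  i=3: a_3=7, p_3 = 7*17 + 4 = 123, q_3 = 7*13 + 3 = 94.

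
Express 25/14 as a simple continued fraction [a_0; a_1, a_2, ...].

[1; 1, 3, 1, 2]

Run the Euclidean algorithm on 25 and 14; the successive quotients are the partial quotients a_0, a_1, ... (each step inverts the fractional part left over by the previous one):
  25 = 1*14 + 11, so a_0 = 1.
  14 = 1*11 + 3, so a_1 = 1.
  11 = 3*3 + 2, so a_2 = 3.
  3 = 1*2 + 1, so a_3 = 1.
  2 = 2*1 + 0, so a_4 = 2.
The remainder reaches 0 after 5 divisions, so the expansion has 5 partial quotients, read off in order.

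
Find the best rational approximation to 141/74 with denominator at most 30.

40/21

Expand x = 141/74 as a continued fraction with the Euclidean algorithm:
  141 = 1*74 + 67, so a_0 = 1.
  74 = 1*67 + 7, so a_1 = 1.
  67 = 9*7 + 4, so a_2 = 9.
  7 = 1*4 + 3, so a_3 = 1.
  4 = 1*3 + 1, so a_4 = 1.
  3 = 3*1 + 0, so a_5 = 3.
so x = [1; 1, 9, 1, 1, 3].
Convergents (p_i = a_i*p_{i-1} + p_{i-2}, q_i = a_i*q_{i-1} + q_{i-2} with p_{-2}=0, p_{-1}=1, q_{-2}=1, q_{-1}=0), until the denominator exceeds 30:
  i=0: a_0=1, p_0 = 1*1 + 0 = 1, q_0 = 1*0 + 1 = 1.
  i=1: a_1=1, p_1 = 1*1 + 1 = 2, q_1 = 1*1 + 0 = 1.
  i=2: a_2=9, p_2 = 9*2 + 1 = 19, q_2 = 9*1 + 1 = 10.
  i=3: a_3=1, p_3 = 1*19 + 2 = 21, q_3 = 1*10 + 1 = 11.
  i=4: a_4=1, p_4 = 1*21 + 19 = 40, q_4 = 1*11 + 10 = 21.
  i=5: a_5=3, p_5 = 3*40 + 21 = 141, q_5 = 3*21 + 11 = 74.
q_5 = 74 > 30, so the last convergent with denominator <= 30 is p_4/q_4 = 40/21.
The closest fraction with denominator <= 30 is either p_4/q_4 or the intermediate fraction (k*p_4 + p_3)/(k*q_4 + q_3) with the largest k >= 1 whose denominator stays <= 30; these approach x as k grows, and every other convergent or intermediate fraction in range is farther away.
Largest k: floor((30 - q_3)/q_4) = floor((30 - 11)/21) = 0.
Since k = 0, no intermediate fraction beyond p_4/q_4 has denominator <= 30, so the convergent 40/21 is the closest (its error is |141*21 - 40*74|/(74*21) = 1/1554).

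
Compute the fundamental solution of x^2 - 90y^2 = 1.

(x, y) = (19, 2)

First expand sqrt(90) as a continued fraction. With x_i = (sqrt(90) + m_i)/d_i and (m_0, d_0) = (0, 1): a_0 = floor(sqrt(90)) = 9, since 9^2 = 81 <= 90 < 100 = 10^2.
Iterate m_{i+1} = d_i*a_i - m_i, d_{i+1} = (90 - m_{i+1}^2)/d_i, a_{i+1} = floor((a_0 + m_{i+1})/d_{i+1}):
  m_1 = 1*9 - 0 = 9, d_1 = (90 - 9^2)/1 = 9/1 = 9, a_1 = floor((9 + 9)/9) = 2.
  m_2 = 9*2 - 9 = 9, d_2 = (90 - 9^2)/9 = 9/9 = 1, a_2 = floor((9 + 9)/1) = 18.
  m_3 = 1*18 - 9 = 9, d_3 = (90 - 9^2)/1 = 9/1 = 9: (m_3, d_3) = (m_1, d_1) = (9, 9), so from here the quotients repeat a_1, a_2; the period length is 2.
So sqrt(90) = [9; (2, 18)] with period length k = 2.
k is even, so the fundamental solution of x^2 - 90y^2 = 1 is (p_{k-1}, q_{k-1}) = (p_1, q_1); compute convergents through index 1.
Convergents (p_i = a_i*p_{i-1} + p_{i-2}, q_i = a_i*q_{i-1} + q_{i-2} with p_{-2}=0, p_{-1}=1, q_{-2}=1, q_{-1}=0):
  i=0: a_0=9, p_0 = 9*1 + 0 = 9, q_0 = 9*0 + 1 = 1.
  i=1: a_1=2, p_1 = 2*9 + 1 = 19, q_1 = 2*1 + 0 = 2.
Check: 19^2 - 90*2^2 = 361 - 360 = 1, so (x, y) = (19, 2) solves the equation, and by the theorem it is the least positive solution.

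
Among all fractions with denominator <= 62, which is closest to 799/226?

Expand x = 799/226 as a continued fraction with the Euclidean algorithm:
  799 = 3*226 + 121, so a_0 = 3.
  226 = 1*121 + 105, so a_1 = 1.
  121 = 1*105 + 16, so a_2 = 1.
  105 = 6*16 + 9, so a_3 = 6.
  16 = 1*9 + 7, so a_4 = 1.
  9 = 1*7 + 2, so a_5 = 1.
  7 = 3*2 + 1, so a_6 = 3.
  2 = 2*1 + 0, so a_7 = 2.
so x = [3; 1, 1, 6, 1, 1, 3, 2].
Convergents (p_i = a_i*p_{i-1} + p_{i-2}, q_i = a_i*q_{i-1} + q_{i-2} with p_{-2}=0, p_{-1}=1, q_{-2}=1, q_{-1}=0), until the denominator exceeds 62:
  i=0: a_0=3, p_0 = 3*1 + 0 = 3, q_0 = 3*0 + 1 = 1.
  i=1: a_1=1, p_1 = 1*3 + 1 = 4, q_1 = 1*1 + 0 = 1.
  i=2: a_2=1, p_2 = 1*4 + 3 = 7, q_2 = 1*1 + 1 = 2.
  i=3: a_3=6, p_3 = 6*7 + 4 = 46, q_3 = 6*2 + 1 = 13.
  i=4: a_4=1, p_4 = 1*46 + 7 = 53, q_4 = 1*13 + 2 = 15.
  i=5: a_5=1, p_5 = 1*53 + 46 = 99, q_5 = 1*15 + 13 = 28.
  i=6: a_6=3, p_6 = 3*99 + 53 = 350, q_6 = 3*28 + 15 = 99.
q_6 = 99 > 62, so the last convergent with denominator <= 62 is p_5/q_5 = 99/28.
The closest fraction with denominator <= 62 is either p_5/q_5 or the intermediate fraction (k*p_5 + p_4)/(k*q_5 + q_4) with the largest k >= 1 whose denominator stays <= 62; these approach x as k grows, and every other convergent or intermediate fraction in range is farther away.
Largest k: floor((62 - q_4)/q_5) = floor((62 - 15)/28) = 1.
That gives (1*99 + 53)/(1*28 + 15) = 152/43.
Compare the errors: |x - 99/28| = |799*28 - 99*226|/(226*28) = 2/6328, and |x - 152/43| = |799*43 - 152*226|/(226*43) = 5/9718.
Cross-multiplying, 2*9718 = 19436 < 31640 = 5*6328, so 2/6328 is smaller: the convergent 99/28 is closer to x than 152/43.

99/28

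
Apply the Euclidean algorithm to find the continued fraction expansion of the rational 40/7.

Run the Euclidean algorithm on 40 and 7; the successive quotients are the partial quotients a_0, a_1, ... (each step inverts the fractional part left over by the previous one):
  40 = 5*7 + 5, so a_0 = 5.
  7 = 1*5 + 2, so a_1 = 1.
  5 = 2*2 + 1, so a_2 = 2.
  2 = 2*1 + 0, so a_3 = 2.
The remainder reaches 0 after 4 divisions, so the expansion has 4 partial quotients, read off in order.

[5; 1, 2, 2]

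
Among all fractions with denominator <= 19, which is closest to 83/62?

4/3

Expand x = 83/62 as a continued fraction with the Euclidean algorithm:
  83 = 1*62 + 21, so a_0 = 1.
  62 = 2*21 + 20, so a_1 = 2.
  21 = 1*20 + 1, so a_2 = 1.
  20 = 20*1 + 0, so a_3 = 20.
so x = [1; 2, 1, 20].
Convergents (p_i = a_i*p_{i-1} + p_{i-2}, q_i = a_i*q_{i-1} + q_{i-2} with p_{-2}=0, p_{-1}=1, q_{-2}=1, q_{-1}=0), until the denominator exceeds 19:
  i=0: a_0=1, p_0 = 1*1 + 0 = 1, q_0 = 1*0 + 1 = 1.
  i=1: a_1=2, p_1 = 2*1 + 1 = 3, q_1 = 2*1 + 0 = 2.
  i=2: a_2=1, p_2 = 1*3 + 1 = 4, q_2 = 1*2 + 1 = 3.
  i=3: a_3=20, p_3 = 20*4 + 3 = 83, q_3 = 20*3 + 2 = 62.
q_3 = 62 > 19, so the last convergent with denominator <= 19 is p_2/q_2 = 4/3.
The closest fraction with denominator <= 19 is either p_2/q_2 or the intermediate fraction (k*p_2 + p_1)/(k*q_2 + q_1) with the largest k >= 1 whose denominator stays <= 19; these approach x as k grows, and every other convergent or intermediate fraction in range is farther away.
Largest k: floor((19 - q_1)/q_2) = floor((19 - 2)/3) = 5.
That gives (5*4 + 3)/(5*3 + 2) = 23/17.
Compare the errors: |x - 4/3| = |83*3 - 4*62|/(62*3) = 1/186, and |x - 23/17| = |83*17 - 23*62|/(62*17) = 15/1054.
Cross-multiplying, 1*1054 = 1054 < 2790 = 15*186, so 1/186 is smaller: the convergent 4/3 is closer to x than 23/17.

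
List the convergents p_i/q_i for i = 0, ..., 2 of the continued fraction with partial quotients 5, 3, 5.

Using the convergent recurrence p_i = a_i*p_{i-1} + p_{i-2}, q_i = a_i*q_{i-1} + q_{i-2} with p_{-2}=0, p_{-1}=1, q_{-2}=1, q_{-1}=0:
  i=0: a_0=5, p_0 = 5*1 + 0 = 5, q_0 = 5*0 + 1 = 1.
  i=1: a_1=3, p_1 = 3*5 + 1 = 16, q_1 = 3*1 + 0 = 3.
  i=2: a_2=5, p_2 = 5*16 + 5 = 85, q_2 = 5*3 + 1 = 16.

5/1, 16/3, 85/16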